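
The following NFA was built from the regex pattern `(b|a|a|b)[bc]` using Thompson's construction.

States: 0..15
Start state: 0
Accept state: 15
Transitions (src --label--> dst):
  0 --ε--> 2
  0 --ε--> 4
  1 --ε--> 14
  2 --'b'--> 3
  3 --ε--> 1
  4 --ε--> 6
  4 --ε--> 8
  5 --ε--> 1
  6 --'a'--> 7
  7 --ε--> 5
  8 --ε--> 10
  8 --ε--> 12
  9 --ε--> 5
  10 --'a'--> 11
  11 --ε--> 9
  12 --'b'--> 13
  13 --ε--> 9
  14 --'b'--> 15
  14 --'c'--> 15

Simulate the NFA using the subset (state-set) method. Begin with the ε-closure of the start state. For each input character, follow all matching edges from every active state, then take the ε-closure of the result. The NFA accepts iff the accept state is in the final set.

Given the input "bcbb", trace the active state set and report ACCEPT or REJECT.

initial (ε-close {0}): {0,2,4,6,8,10,12}
'b' @ 1: {1,3,5,9,13,14}
'c' @ 2: {15}  (accept∈set)
'b' @ 3: {}  — no active states
rest 'b' ignored (set empty)
final: {}; accept 15 not in set

Answer: REJECT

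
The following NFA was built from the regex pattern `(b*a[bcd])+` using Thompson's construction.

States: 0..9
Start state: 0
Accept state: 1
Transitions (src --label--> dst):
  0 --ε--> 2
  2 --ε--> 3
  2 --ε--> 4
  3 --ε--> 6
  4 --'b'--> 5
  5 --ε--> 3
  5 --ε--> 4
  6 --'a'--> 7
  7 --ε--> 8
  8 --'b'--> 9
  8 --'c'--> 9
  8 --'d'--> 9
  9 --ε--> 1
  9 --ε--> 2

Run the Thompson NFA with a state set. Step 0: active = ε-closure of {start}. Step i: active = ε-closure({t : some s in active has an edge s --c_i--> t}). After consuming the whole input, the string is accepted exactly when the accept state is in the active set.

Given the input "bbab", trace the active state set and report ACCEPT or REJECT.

Answer: ACCEPT

Steps:
initial (ε-close {0}): {0,2,3,4,6}
'b' @ 1: {3,4,5,6}
'b' @ 2: {3,4,5,6}
'a' @ 3: {7,8}
'b' @ 4: {1,2,3,4,6,9}  ✓accept
end set {1,2,3,4,6,9} — state 1 in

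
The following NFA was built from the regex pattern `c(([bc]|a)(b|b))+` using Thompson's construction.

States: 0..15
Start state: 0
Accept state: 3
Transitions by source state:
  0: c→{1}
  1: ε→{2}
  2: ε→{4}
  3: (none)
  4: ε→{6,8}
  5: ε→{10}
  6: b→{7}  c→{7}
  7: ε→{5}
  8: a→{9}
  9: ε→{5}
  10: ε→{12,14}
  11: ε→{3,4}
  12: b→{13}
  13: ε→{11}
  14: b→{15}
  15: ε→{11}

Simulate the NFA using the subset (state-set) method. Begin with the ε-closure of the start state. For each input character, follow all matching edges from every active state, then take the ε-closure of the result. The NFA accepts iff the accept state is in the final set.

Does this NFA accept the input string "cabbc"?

Answer: REJECT

Steps:
start: ε-closure({0}) = {0}
'c' @ 1: {1,2,4,6,8}
'a' @ 2: {5,9,10,12,14}
'b' @ 3: {3,4,6,8,11,13,15}  (accept∈set)
'b' @ 4: {5,7,10,12,14}
'c' @ 5: {}  — dead — no transitions
after full input: {}  (accept=3 not in)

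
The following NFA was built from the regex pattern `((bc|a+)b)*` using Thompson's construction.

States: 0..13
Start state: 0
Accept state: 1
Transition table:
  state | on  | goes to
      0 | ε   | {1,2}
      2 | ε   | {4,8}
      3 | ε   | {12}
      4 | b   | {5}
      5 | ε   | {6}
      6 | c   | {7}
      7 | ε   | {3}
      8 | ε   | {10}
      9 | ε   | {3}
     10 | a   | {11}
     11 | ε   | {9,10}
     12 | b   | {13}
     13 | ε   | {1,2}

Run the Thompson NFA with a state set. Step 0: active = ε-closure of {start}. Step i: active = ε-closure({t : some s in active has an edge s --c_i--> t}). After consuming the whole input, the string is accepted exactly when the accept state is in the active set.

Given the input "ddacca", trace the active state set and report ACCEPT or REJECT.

S₀ = ε-closure({0}) = {0,1,2,4,8,10}
'd' @ 1: {}  — no active states
rest 'dacca' ignored (set empty)
final: {}; accept 1 not in set

Answer: REJECT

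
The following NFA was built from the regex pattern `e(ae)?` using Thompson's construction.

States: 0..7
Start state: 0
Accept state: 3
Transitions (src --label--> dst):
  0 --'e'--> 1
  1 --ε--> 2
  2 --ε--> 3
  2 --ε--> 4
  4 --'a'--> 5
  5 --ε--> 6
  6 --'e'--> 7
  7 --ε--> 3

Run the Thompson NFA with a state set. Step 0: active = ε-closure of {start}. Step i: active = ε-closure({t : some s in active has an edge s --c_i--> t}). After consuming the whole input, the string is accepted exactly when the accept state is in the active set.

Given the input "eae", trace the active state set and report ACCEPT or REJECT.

Answer: ACCEPT

Steps:
start: ε-closure({0}) = {0}
'e' @ 1: {1,2,3,4}  ✓accept
'a' @ 2: {5,6}
'e' @ 3: {3,7}  ✓accept
after full input: {3,7}  (accept=3 in)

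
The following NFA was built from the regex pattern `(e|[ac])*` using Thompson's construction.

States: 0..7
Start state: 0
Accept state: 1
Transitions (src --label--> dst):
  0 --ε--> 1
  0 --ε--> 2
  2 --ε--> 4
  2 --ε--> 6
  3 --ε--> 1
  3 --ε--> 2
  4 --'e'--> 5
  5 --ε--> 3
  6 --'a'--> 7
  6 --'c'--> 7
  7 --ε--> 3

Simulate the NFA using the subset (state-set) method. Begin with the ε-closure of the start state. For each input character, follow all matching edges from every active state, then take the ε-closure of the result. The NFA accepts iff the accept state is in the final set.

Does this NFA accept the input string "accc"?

start: ε-closure({0}) = {0,1,2,4,6}
'a' @ 1: {1,2,3,4,6,7}  (accept∈set)
'c' @ 2: {1,2,3,4,6,7}  (accept∈set)
'c' @ 3: {1,2,3,4,6,7}  (accept∈set)
'c' @ 4: {1,2,3,4,6,7}  (accept∈set)
end set {1,2,3,4,6,7} — state 1 in

Answer: ACCEPT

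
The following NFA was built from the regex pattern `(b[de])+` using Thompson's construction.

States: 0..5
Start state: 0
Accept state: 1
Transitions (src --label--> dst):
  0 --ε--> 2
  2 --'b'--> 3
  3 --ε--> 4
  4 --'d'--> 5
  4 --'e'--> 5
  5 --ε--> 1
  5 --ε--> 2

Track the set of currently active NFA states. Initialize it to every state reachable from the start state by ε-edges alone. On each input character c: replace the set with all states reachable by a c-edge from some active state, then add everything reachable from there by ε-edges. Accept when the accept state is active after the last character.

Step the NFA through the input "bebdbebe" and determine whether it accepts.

Answer: ACCEPT

Trace:
start: ε-closure({0}) = {0,2}
'b' @ 1: {3,4}
'e' @ 2: {1,2,5}  (accept∈set)
'b' @ 3: {3,4}
'd' @ 4: {1,2,5}  (accept∈set)
'b' @ 5: {3,4}
'e' @ 6: {1,2,5}  (accept∈set)
'b' @ 7: {3,4}
'e' @ 8: {1,2,5}  (accept∈set)
final: {1,2,5}; accept 1 in set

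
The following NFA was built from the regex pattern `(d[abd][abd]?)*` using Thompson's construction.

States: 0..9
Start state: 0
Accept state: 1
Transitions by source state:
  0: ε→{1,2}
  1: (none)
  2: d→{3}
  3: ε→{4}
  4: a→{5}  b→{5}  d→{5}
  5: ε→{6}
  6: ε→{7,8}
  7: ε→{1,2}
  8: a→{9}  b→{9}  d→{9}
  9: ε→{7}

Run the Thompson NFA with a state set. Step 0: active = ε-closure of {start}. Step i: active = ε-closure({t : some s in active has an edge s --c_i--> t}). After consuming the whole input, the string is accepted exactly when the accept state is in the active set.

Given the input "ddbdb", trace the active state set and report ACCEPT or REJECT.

Answer: ACCEPT

Steps:
initial (ε-close {0}): {0,1,2}
'd' @ 1: {3,4}
'd' @ 2: {1,2,5,6,7,8}  ✓accept
'b' @ 3: {1,2,7,9}  ✓accept
'd' @ 4: {3,4}
'b' @ 5: {1,2,5,6,7,8}  ✓accept
after full input: {1,2,5,6,7,8}  (accept=1 in)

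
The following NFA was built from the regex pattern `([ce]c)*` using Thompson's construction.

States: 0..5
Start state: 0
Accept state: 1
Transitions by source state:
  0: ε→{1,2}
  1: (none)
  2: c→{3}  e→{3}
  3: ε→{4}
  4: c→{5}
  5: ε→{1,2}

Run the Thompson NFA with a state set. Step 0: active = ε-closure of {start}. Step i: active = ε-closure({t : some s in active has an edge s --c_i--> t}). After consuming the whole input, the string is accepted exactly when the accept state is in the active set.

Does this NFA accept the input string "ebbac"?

Answer: REJECT

Derivation:
initial (ε-close {0}): {0,1,2}
'e' @ 1: {3,4}
'b' @ 2: {}  — state set empty
rest 'bac' ignored (set empty)
final: {}; accept 1 not in set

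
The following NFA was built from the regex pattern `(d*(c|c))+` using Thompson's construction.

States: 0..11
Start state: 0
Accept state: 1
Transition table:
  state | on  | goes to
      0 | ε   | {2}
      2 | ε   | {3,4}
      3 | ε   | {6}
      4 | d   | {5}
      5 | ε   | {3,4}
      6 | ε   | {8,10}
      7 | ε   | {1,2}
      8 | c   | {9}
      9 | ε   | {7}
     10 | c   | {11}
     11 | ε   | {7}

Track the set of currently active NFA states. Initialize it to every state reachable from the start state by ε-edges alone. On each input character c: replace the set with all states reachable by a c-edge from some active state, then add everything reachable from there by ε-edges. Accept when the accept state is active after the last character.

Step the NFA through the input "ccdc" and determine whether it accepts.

Answer: ACCEPT

Trace:
initial (ε-close {0}): {0,2,3,4,6,8,10}
'c' @ 1: {1,2,3,4,6,7,8,9,10,11}  (accept∈set)
'c' @ 2: {1,2,3,4,6,7,8,9,10,11}  (accept∈set)
'd' @ 3: {3,4,5,6,8,10}
'c' @ 4: {1,2,3,4,6,7,8,9,10,11}  (accept∈set)
after full input: {1,2,3,4,6,7,8,9,10,11}  (accept=1 in)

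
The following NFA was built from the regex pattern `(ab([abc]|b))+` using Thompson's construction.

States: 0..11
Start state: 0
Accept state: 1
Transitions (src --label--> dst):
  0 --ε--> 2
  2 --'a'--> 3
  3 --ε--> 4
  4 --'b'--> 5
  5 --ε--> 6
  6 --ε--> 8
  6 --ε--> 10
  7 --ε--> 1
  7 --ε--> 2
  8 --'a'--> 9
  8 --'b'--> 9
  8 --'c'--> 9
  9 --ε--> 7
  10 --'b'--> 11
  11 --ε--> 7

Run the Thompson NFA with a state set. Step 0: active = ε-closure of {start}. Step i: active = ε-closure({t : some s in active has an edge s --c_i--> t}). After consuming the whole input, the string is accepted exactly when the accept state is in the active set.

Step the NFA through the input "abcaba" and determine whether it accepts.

S₀ = ε-closure({0}) = {0,2}
'a' @ 1: {3,4}
'b' @ 2: {5,6,8,10}
'c' @ 3: {1,2,7,9}  (accept∈set)
'a' @ 4: {3,4}
'b' @ 5: {5,6,8,10}
'a' @ 6: {1,2,7,9}  (accept∈set)
final: {1,2,7,9}; accept 1 in set

Answer: ACCEPT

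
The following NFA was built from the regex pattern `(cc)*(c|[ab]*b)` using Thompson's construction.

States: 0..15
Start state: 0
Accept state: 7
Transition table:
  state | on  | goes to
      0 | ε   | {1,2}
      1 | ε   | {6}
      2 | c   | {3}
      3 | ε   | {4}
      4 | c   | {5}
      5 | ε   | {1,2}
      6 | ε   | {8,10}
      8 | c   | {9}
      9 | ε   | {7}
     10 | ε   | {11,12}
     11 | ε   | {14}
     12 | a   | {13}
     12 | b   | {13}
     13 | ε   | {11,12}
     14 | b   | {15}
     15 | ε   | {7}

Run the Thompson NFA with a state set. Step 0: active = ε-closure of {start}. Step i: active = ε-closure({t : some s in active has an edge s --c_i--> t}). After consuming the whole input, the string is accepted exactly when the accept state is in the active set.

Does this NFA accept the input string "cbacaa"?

start: ε-closure({0}) = {0,1,2,6,8,10,11,12,14}
'c' @ 1: {3,4,7,9}  [accepting]
'b' @ 2: {}  — state set empty
rest 'acaa' ignored (set empty)
after full input: {}  (accept=7 not in)

Answer: REJECT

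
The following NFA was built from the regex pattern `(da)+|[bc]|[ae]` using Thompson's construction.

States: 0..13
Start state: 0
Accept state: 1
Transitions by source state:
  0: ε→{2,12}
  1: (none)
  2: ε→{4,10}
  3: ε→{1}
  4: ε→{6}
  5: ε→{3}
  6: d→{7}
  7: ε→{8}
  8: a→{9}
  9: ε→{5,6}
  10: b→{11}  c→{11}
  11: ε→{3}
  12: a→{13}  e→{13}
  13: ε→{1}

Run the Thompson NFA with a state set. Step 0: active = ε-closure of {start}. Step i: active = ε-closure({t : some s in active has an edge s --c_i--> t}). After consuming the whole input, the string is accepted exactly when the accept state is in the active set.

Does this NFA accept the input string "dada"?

initial (ε-close {0}): {0,2,4,6,10,12}
'd' @ 1: {7,8}
'a' @ 2: {1,3,5,6,9}  [accepting]
'd' @ 3: {7,8}
'a' @ 4: {1,3,5,6,9}  [accepting]
after full input: {1,3,5,6,9}  (accept=1 in)

Answer: ACCEPT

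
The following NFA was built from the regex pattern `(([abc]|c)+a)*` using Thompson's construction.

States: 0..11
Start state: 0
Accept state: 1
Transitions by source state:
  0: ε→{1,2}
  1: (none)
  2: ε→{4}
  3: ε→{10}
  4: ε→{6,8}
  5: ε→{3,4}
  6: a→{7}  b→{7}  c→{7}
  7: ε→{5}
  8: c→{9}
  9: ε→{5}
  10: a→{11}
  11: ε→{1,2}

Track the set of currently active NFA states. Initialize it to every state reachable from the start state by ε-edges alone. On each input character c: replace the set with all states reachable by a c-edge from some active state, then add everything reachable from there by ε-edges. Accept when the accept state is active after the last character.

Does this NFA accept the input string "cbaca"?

Answer: ACCEPT

Derivation:
S₀ = ε-closure({0}) = {0,1,2,4,6,8}
'c' @ 1: {3,4,5,6,7,8,9,10}
'b' @ 2: {3,4,5,6,7,8,10}
'a' @ 3: {1,2,3,4,5,6,7,8,10,11}  [accepting]
'c' @ 4: {3,4,5,6,7,8,9,10}
'a' @ 5: {1,2,3,4,5,6,7,8,10,11}  [accepting]
end set {1,2,3,4,5,6,7,8,10,11} — state 1 in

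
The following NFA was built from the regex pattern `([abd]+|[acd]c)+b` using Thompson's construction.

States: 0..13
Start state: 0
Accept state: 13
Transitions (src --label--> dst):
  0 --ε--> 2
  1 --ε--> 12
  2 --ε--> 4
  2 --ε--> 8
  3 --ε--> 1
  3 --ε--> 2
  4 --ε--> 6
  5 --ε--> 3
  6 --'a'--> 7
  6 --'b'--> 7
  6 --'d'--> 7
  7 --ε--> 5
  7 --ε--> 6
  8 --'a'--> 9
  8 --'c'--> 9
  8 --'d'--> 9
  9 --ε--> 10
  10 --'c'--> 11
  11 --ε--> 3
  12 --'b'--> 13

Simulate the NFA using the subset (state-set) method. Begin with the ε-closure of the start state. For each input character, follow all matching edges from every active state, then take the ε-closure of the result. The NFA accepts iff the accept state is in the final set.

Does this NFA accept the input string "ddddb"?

Answer: ACCEPT

Steps:
start: ε-closure({0}) = {0,2,4,6,8}
'd' @ 1: {1,2,3,4,5,6,7,8,9,10,12}
'd' @ 2: {1,2,3,4,5,6,7,8,9,10,12}
'd' @ 3: {1,2,3,4,5,6,7,8,9,10,12}
'd' @ 4: {1,2,3,4,5,6,7,8,9,10,12}
'b' @ 5: {1,2,3,4,5,6,7,8,12,13}  ✓accept
end set {1,2,3,4,5,6,7,8,12,13} — state 13 in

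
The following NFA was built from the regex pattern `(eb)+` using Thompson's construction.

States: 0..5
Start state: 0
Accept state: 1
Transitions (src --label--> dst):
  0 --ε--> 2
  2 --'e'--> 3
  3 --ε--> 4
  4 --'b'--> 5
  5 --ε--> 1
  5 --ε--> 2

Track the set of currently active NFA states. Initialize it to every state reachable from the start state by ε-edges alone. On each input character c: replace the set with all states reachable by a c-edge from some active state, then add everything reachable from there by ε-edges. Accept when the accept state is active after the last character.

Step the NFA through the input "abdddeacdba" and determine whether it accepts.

S₀ = ε-closure({0}) = {0,2}
'a' @ 1: {}  — state set empty
rest 'bdddeacdba' ignored (set empty)
end set {} — state 1 not in

Answer: REJECT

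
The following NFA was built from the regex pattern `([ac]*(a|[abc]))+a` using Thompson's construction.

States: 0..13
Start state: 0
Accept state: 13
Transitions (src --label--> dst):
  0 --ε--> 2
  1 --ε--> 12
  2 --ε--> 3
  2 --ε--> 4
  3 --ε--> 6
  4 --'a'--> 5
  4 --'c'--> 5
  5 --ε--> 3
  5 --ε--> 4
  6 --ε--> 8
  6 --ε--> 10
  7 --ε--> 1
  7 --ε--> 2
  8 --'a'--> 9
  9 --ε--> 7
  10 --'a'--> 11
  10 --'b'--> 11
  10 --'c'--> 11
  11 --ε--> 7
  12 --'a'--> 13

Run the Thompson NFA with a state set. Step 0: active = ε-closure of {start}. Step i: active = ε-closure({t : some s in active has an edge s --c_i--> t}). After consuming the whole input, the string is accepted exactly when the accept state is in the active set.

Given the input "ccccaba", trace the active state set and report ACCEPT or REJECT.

Answer: ACCEPT

Steps:
start: ε-closure({0}) = {0,2,3,4,6,8,10}
'c' @ 1: {1,2,3,4,5,6,7,8,10,11,12}
'c' @ 2: {1,2,3,4,5,6,7,8,10,11,12}
'c' @ 3: {1,2,3,4,5,6,7,8,10,11,12}
'c' @ 4: {1,2,3,4,5,6,7,8,10,11,12}
'a' @ 5: {1,2,3,4,5,6,7,8,9,10,11,12,13}  [accepting]
'b' @ 6: {1,2,3,4,6,7,8,10,11,12}
'a' @ 7: {1,2,3,4,5,6,7,8,9,10,11,12,13}  [accepting]
after full input: {1,2,3,4,5,6,7,8,9,10,11,12,13}  (accept=13 in)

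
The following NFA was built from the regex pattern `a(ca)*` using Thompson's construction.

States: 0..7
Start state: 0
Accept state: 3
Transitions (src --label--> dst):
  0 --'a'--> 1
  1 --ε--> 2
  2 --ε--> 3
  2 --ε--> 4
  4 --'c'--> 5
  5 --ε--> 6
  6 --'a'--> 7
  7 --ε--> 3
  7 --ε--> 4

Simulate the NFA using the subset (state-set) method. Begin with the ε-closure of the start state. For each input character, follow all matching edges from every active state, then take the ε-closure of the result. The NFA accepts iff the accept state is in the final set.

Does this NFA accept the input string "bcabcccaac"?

Answer: REJECT

Steps:
start: ε-closure({0}) = {0}
'b' @ 1: {}  — no active states
rest 'cabcccaac' ignored (set empty)
after full input: {}  (accept=3 not in)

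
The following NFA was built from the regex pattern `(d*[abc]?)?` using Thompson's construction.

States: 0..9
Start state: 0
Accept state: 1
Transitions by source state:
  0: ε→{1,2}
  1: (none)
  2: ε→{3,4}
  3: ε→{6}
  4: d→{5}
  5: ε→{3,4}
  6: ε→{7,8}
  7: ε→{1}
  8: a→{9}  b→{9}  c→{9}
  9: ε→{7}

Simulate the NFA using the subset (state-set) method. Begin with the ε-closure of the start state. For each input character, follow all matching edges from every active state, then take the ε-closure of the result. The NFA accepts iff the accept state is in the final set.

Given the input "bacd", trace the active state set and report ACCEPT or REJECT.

start: ε-closure({0}) = {0,1,2,3,4,6,7,8}
'b' @ 1: {1,7,9}  ✓accept
'a' @ 2: {}  — no active states
rest 'cd' ignored (set empty)
end set {} — state 1 not in

Answer: REJECT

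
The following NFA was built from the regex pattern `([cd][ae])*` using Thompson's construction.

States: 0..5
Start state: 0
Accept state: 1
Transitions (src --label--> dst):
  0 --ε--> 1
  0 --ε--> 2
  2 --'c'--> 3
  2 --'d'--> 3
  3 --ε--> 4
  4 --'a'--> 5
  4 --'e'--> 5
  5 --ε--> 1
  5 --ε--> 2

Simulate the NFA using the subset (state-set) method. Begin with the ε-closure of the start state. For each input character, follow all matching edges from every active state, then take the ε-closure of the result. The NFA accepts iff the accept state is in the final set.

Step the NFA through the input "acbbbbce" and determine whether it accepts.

Answer: REJECT

Derivation:
S₀ = ε-closure({0}) = {0,1,2}
'a' @ 1: {}  — no active states
rest 'cbbbbce' ignored (set empty)
final: {}; accept 1 not in set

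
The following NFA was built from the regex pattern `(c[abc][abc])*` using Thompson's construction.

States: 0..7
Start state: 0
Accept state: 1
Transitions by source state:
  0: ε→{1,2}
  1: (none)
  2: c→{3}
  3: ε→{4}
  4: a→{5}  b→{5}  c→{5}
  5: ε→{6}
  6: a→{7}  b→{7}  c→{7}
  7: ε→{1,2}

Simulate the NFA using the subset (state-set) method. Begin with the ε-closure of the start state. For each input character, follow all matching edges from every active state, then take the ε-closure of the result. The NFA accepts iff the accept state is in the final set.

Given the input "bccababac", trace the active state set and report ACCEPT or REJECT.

Answer: REJECT

Derivation:
start: ε-closure({0}) = {0,1,2}
'b' @ 1: {}  — no active states
rest 'ccababac' ignored (set empty)
after full input: {}  (accept=1 not in)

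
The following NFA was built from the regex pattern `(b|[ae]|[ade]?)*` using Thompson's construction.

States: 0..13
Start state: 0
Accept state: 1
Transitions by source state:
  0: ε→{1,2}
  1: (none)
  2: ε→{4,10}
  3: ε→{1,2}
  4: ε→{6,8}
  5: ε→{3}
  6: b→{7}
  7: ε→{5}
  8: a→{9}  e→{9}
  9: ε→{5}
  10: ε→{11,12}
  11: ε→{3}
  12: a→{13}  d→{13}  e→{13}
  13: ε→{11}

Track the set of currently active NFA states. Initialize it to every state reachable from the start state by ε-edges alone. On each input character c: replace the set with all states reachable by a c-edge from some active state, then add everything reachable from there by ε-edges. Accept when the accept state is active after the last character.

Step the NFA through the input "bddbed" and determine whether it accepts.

Answer: ACCEPT

Trace:
S₀ = ε-closure({0}) = {0,1,2,3,4,6,8,10,11,12}
'b' @ 1: {1,2,3,4,5,6,7,8,10,11,12}  (accept∈set)
'd' @ 2: {1,2,3,4,6,8,10,11,12,13}  (accept∈set)
'd' @ 3: {1,2,3,4,6,8,10,11,12,13}  (accept∈set)
'b' @ 4: {1,2,3,4,5,6,7,8,10,11,12}  (accept∈set)
'e' @ 5: {1,2,3,4,5,6,8,9,10,11,12,13}  (accept∈set)
'd' @ 6: {1,2,3,4,6,8,10,11,12,13}  (accept∈set)
end set {1,2,3,4,6,8,10,11,12,13} — state 1 in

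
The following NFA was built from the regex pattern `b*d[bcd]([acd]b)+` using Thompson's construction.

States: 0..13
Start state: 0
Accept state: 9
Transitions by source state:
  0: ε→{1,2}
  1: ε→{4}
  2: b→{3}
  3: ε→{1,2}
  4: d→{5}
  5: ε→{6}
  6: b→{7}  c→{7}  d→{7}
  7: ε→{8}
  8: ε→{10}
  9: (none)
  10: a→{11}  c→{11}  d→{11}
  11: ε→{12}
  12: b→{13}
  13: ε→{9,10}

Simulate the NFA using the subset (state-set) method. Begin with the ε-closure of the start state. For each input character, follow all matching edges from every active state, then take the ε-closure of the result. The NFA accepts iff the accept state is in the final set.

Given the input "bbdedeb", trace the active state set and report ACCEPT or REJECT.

Answer: REJECT

Trace:
S₀ = ε-closure({0}) = {0,1,2,4}
'b' @ 1: {1,2,3,4}
'b' @ 2: {1,2,3,4}
'd' @ 3: {5,6}
'e' @ 4: {}  — no active states
rest 'deb' ignored (set empty)
end set {} — state 9 not in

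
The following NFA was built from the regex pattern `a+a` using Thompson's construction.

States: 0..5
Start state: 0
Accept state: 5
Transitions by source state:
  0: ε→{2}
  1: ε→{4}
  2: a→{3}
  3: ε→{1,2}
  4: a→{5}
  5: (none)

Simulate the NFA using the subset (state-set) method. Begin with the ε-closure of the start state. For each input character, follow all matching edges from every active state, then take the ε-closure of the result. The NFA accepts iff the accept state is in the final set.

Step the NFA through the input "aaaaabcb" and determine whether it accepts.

start: ε-closure({0}) = {0,2}
'a' @ 1: {1,2,3,4}
'a' @ 2: {1,2,3,4,5}  [accepting]
'a' @ 3: {1,2,3,4,5}  [accepting]
'a' @ 4: {1,2,3,4,5}  [accepting]
'a' @ 5: {1,2,3,4,5}  [accepting]
'b' @ 6: {}  — state set empty
rest 'cb' ignored (set empty)
end set {} — state 5 not in

Answer: REJECT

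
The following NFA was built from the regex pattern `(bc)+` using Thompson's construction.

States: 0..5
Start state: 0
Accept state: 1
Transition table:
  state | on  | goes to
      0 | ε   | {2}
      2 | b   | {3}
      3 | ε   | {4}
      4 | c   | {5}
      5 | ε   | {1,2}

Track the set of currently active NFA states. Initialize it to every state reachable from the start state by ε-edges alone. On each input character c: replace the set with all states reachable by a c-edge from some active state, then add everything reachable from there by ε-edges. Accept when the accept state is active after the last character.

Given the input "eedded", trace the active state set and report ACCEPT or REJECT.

initial (ε-close {0}): {0,2}
'e' @ 1: {}  — no active states
rest 'edded' ignored (set empty)
after full input: {}  (accept=1 not in)

Answer: REJECT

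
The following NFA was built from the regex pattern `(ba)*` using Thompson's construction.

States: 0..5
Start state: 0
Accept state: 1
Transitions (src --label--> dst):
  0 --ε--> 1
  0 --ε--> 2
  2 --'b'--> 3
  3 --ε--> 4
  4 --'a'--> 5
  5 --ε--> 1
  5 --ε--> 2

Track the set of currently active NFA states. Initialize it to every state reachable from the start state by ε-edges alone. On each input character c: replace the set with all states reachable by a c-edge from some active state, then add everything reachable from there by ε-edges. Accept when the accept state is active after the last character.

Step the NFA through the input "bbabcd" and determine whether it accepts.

Answer: REJECT

Steps:
S₀ = ε-closure({0}) = {0,1,2}
'b' @ 1: {3,4}
'b' @ 2: {}  — dead — no transitions
rest 'abcd' ignored (set empty)
end set {} — state 1 not in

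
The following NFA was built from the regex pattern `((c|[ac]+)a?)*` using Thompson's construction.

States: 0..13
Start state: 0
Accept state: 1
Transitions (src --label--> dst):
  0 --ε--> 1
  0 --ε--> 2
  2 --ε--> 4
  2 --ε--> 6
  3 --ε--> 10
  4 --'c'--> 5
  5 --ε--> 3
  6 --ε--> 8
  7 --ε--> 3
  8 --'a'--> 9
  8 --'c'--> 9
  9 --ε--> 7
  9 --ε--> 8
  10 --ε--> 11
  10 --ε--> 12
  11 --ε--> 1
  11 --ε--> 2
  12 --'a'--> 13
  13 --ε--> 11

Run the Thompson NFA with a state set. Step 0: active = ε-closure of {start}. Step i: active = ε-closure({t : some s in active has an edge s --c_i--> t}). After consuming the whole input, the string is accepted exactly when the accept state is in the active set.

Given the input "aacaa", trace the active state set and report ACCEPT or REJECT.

Answer: ACCEPT

Steps:
start: ε-closure({0}) = {0,1,2,4,6,8}
'a' @ 1: {1,2,3,4,6,7,8,9,10,11,12}  (accept∈set)
'a' @ 2: {1,2,3,4,6,7,8,9,10,11,12,13}  (accept∈set)
'c' @ 3: {1,2,3,4,5,6,7,8,9,10,11,12}  (accept∈set)
'a' @ 4: {1,2,3,4,6,7,8,9,10,11,12,13}  (accept∈set)
'a' @ 5: {1,2,3,4,6,7,8,9,10,11,12,13}  (accept∈set)
after full input: {1,2,3,4,6,7,8,9,10,11,12,13}  (accept=1 in)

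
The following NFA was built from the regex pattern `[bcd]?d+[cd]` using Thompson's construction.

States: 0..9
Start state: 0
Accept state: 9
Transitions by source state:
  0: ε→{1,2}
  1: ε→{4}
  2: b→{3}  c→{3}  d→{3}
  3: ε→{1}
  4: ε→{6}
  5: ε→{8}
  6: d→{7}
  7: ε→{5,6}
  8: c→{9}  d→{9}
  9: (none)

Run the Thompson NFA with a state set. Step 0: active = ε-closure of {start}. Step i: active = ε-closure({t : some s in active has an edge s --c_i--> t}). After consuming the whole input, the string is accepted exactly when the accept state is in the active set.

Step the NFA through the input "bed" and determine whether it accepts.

S₀ = ε-closure({0}) = {0,1,2,4,6}
'b' @ 1: {1,3,4,6}
'e' @ 2: {}  — no active states
rest 'd' ignored (set empty)
after full input: {}  (accept=9 not in)

Answer: REJECT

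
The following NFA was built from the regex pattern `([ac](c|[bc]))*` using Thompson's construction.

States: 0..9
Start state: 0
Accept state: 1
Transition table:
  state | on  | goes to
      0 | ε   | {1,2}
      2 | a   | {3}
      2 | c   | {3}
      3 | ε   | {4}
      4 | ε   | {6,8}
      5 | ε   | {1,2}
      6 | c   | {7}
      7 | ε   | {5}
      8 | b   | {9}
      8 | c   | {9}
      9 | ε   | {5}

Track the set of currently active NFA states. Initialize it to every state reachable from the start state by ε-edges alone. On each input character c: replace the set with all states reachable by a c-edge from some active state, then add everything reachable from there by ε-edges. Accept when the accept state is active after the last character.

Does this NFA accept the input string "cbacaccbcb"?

initial (ε-close {0}): {0,1,2}
'c' @ 1: {3,4,6,8}
'b' @ 2: {1,2,5,9}  (accept∈set)
'a' @ 3: {3,4,6,8}
'c' @ 4: {1,2,5,7,9}  (accept∈set)
'a' @ 5: {3,4,6,8}
'c' @ 6: {1,2,5,7,9}  (accept∈set)
'c' @ 7: {3,4,6,8}
'b' @ 8: {1,2,5,9}  (accept∈set)
'c' @ 9: {3,4,6,8}
'b' @ 10: {1,2,5,9}  (accept∈set)
final: {1,2,5,9}; accept 1 in set

Answer: ACCEPT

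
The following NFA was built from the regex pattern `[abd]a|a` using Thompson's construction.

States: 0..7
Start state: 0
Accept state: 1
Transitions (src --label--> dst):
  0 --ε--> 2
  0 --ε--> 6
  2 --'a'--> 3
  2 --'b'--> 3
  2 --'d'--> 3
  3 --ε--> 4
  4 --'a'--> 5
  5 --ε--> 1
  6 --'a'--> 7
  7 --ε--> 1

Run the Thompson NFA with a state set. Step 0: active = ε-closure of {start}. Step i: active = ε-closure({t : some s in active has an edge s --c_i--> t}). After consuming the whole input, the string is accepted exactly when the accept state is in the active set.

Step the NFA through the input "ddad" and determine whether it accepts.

start: ε-closure({0}) = {0,2,6}
'd' @ 1: {3,4}
'd' @ 2: {}  — dead — no transitions
rest 'ad' ignored (set empty)
after full input: {}  (accept=1 not in)

Answer: REJECT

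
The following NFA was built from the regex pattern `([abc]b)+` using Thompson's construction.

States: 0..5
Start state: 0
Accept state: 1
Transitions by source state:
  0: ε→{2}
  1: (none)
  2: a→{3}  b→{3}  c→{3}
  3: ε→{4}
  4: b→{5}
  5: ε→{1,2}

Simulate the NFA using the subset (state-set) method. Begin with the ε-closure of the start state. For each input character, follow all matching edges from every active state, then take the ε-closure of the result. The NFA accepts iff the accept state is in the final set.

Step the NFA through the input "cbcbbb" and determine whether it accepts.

start: ε-closure({0}) = {0,2}
'c' @ 1: {3,4}
'b' @ 2: {1,2,5}  ✓accept
'c' @ 3: {3,4}
'b' @ 4: {1,2,5}  ✓accept
'b' @ 5: {3,4}
'b' @ 6: {1,2,5}  ✓accept
after full input: {1,2,5}  (accept=1 in)

Answer: ACCEPT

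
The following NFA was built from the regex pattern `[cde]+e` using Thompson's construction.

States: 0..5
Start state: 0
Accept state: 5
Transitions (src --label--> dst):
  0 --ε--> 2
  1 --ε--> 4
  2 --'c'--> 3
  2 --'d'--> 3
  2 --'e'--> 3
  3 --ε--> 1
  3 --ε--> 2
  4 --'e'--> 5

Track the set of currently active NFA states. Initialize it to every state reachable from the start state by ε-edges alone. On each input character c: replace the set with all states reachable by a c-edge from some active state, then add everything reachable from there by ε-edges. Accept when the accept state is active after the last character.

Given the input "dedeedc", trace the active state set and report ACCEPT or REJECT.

start: ε-closure({0}) = {0,2}
'd' @ 1: {1,2,3,4}
'e' @ 2: {1,2,3,4,5}  (accept∈set)
'd' @ 3: {1,2,3,4}
'e' @ 4: {1,2,3,4,5}  (accept∈set)
'e' @ 5: {1,2,3,4,5}  (accept∈set)
'd' @ 6: {1,2,3,4}
'c' @ 7: {1,2,3,4}
end set {1,2,3,4} — state 5 not in

Answer: REJECT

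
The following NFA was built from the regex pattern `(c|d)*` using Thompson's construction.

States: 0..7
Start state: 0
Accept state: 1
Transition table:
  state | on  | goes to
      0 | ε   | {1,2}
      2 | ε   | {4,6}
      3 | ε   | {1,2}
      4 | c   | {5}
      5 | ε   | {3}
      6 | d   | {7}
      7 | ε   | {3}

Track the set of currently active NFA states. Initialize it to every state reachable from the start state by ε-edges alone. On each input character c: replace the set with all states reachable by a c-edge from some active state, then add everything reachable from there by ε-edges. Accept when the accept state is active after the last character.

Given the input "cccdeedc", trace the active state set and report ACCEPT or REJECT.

S₀ = ε-closure({0}) = {0,1,2,4,6}
'c' @ 1: {1,2,3,4,5,6}  (accept∈set)
'c' @ 2: {1,2,3,4,5,6}  (accept∈set)
'c' @ 3: {1,2,3,4,5,6}  (accept∈set)
'd' @ 4: {1,2,3,4,6,7}  (accept∈set)
'e' @ 5: {}  — state set empty
rest 'edc' ignored (set empty)
after full input: {}  (accept=1 not in)

Answer: REJECT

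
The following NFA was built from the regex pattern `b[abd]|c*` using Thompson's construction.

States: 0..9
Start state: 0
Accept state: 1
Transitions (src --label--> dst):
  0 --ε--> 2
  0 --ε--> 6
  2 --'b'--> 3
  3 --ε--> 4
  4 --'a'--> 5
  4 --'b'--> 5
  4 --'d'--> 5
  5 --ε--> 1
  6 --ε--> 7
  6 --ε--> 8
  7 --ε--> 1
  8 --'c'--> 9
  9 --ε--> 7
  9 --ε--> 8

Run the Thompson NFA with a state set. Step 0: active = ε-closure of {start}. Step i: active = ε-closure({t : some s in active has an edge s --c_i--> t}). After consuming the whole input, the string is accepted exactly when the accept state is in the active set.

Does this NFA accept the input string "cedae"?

initial (ε-close {0}): {0,1,2,6,7,8}
'c' @ 1: {1,7,8,9}  ✓accept
'e' @ 2: {}  — state set empty
rest 'dae' ignored (set empty)
after full input: {}  (accept=1 not in)

Answer: REJECT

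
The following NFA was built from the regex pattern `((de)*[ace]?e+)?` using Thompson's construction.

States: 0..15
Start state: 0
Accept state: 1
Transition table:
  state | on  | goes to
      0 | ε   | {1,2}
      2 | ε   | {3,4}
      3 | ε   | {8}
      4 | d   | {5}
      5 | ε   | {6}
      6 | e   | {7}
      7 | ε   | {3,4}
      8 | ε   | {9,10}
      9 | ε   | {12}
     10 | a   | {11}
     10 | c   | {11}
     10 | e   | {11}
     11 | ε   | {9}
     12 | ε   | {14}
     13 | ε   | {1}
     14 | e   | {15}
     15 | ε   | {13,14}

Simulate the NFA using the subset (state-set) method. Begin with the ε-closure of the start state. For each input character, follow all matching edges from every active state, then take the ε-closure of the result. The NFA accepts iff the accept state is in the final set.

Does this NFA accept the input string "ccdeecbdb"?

Answer: REJECT

Steps:
S₀ = ε-closure({0}) = {0,1,2,3,4,8,9,10,12,14}
'c' @ 1: {9,11,12,14}
'c' @ 2: {}  — no active states
rest 'deecbdb' ignored (set empty)
after full input: {}  (accept=1 not in)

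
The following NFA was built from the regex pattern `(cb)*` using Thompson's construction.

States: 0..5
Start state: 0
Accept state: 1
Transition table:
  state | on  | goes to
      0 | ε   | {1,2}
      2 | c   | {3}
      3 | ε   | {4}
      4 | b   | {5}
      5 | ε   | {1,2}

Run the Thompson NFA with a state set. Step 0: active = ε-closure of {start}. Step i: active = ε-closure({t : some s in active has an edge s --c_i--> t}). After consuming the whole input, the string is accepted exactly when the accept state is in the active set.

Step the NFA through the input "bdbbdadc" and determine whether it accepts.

initial (ε-close {0}): {0,1,2}
'b' @ 1: {}  — dead — no transitions
rest 'dbbdadc' ignored (set empty)
after full input: {}  (accept=1 not in)

Answer: REJECT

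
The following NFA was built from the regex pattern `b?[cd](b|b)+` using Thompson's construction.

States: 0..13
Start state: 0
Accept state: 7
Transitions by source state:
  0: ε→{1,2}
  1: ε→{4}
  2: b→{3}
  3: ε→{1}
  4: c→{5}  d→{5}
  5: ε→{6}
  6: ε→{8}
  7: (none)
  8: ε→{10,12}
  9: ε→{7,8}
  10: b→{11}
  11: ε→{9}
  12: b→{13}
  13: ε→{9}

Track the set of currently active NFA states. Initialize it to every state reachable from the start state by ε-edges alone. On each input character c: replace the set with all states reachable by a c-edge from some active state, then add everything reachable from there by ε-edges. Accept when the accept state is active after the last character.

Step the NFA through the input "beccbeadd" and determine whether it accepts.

Answer: REJECT

Steps:
start: ε-closure({0}) = {0,1,2,4}
'b' @ 1: {1,3,4}
'e' @ 2: {}  — no active states
rest 'ccbeadd' ignored (set empty)
end set {} — state 7 not in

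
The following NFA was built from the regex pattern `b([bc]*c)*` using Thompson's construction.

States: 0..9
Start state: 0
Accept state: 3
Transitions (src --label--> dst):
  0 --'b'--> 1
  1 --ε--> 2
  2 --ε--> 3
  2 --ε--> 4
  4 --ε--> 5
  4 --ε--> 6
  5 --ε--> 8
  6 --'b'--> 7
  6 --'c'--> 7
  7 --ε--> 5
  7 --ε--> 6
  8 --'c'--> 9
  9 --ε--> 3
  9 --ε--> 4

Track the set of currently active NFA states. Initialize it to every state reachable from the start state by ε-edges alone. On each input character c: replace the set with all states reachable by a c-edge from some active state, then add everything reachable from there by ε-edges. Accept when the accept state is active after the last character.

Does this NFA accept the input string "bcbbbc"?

start: ε-closure({0}) = {0}
'b' @ 1: {1,2,3,4,5,6,8}  ✓accept
'c' @ 2: {3,4,5,6,7,8,9}  ✓accept
'b' @ 3: {5,6,7,8}
'b' @ 4: {5,6,7,8}
'b' @ 5: {5,6,7,8}
'c' @ 6: {3,4,5,6,7,8,9}  ✓accept
end set {3,4,5,6,7,8,9} — state 3 in

Answer: ACCEPT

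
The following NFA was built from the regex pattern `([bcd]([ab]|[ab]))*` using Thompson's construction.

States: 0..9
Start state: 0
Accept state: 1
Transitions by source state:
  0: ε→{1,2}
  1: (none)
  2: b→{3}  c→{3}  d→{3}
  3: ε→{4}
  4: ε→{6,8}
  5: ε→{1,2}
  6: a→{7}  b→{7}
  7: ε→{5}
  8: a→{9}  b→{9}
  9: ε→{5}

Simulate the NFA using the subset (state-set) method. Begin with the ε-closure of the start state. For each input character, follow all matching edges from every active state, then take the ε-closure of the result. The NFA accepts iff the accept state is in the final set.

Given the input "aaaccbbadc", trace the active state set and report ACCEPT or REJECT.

Answer: REJECT

Derivation:
S₀ = ε-closure({0}) = {0,1,2}
'a' @ 1: {}  — dead — no transitions
rest 'aaccbbadc' ignored (set empty)
after full input: {}  (accept=1 not in)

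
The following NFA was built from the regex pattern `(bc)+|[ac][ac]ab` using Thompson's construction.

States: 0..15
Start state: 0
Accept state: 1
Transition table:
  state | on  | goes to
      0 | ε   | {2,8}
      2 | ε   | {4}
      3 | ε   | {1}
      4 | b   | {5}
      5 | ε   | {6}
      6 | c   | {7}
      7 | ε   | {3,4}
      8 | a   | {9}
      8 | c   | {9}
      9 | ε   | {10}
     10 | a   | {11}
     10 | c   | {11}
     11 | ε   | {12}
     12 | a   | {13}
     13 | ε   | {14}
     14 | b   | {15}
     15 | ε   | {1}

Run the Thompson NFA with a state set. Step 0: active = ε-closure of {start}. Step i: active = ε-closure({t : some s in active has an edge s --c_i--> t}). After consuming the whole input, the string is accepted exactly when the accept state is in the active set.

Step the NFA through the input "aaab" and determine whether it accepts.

start: ε-closure({0}) = {0,2,4,8}
'a' @ 1: {9,10}
'a' @ 2: {11,12}
'a' @ 3: {13,14}
'b' @ 4: {1,15}  ✓accept
after full input: {1,15}  (accept=1 in)

Answer: ACCEPT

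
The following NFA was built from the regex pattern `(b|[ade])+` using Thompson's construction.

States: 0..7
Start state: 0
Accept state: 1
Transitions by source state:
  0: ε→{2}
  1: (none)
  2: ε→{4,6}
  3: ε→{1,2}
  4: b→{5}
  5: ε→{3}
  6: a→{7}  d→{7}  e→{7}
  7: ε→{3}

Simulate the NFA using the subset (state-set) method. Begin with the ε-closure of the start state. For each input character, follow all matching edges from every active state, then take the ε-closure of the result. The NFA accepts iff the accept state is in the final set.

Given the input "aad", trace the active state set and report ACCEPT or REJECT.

Answer: ACCEPT

Derivation:
start: ε-closure({0}) = {0,2,4,6}
'a' @ 1: {1,2,3,4,6,7}  (accept∈set)
'a' @ 2: {1,2,3,4,6,7}  (accept∈set)
'd' @ 3: {1,2,3,4,6,7}  (accept∈set)
final: {1,2,3,4,6,7}; accept 1 in set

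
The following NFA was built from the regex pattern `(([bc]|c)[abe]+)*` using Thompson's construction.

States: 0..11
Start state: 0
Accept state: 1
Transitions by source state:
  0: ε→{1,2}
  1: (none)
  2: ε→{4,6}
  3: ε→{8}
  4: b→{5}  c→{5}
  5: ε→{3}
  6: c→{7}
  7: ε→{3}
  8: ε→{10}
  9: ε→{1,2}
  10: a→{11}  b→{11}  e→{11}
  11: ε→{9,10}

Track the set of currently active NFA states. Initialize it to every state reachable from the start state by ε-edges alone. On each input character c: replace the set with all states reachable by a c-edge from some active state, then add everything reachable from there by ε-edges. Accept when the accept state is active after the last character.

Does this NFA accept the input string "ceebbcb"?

Answer: ACCEPT

Steps:
initial (ε-close {0}): {0,1,2,4,6}
'c' @ 1: {3,5,7,8,10}
'e' @ 2: {1,2,4,6,9,10,11}  ✓accept
'e' @ 3: {1,2,4,6,9,10,11}  ✓accept
'b' @ 4: {1,2,3,4,5,6,8,9,10,11}  ✓accept
'b' @ 5: {1,2,3,4,5,6,8,9,10,11}  ✓accept
'c' @ 6: {3,5,7,8,10}
'b' @ 7: {1,2,4,6,9,10,11}  ✓accept
after full input: {1,2,4,6,9,10,11}  (accept=1 in)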